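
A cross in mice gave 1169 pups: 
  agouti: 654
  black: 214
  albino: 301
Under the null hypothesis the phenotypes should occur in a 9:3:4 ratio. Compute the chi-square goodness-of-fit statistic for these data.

Total ratio parts = 16. Expected numbers out of 1169:
  agouti: 1169 × 9/16 = 657.5625
  black: 1169 × 3/16 = 219.1875
  albino: 1169 × 4/16 = 292.25
χ² = Σ (O − E)² / E
  agouti: (654 − 657.5625)² / 657.5625 = 0.0193
  black: (214 − 219.1875)² / 219.1875 = 0.1228
  albino: (301 − 292.25)² / 292.25 = 0.2620
χ² = 0.0193 + 0.1228 + 0.2620 = 0.4041 ≈ 0.404

0.404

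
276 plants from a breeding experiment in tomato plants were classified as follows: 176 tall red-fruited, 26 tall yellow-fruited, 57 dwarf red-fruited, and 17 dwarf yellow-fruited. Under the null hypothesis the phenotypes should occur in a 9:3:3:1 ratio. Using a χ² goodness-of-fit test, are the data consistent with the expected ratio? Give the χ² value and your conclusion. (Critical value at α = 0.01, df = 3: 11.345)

Total ratio parts = 16. Expected numbers out of 276:
  tall red-fruited: 276 × 9/16 = 155.25
  tall yellow-fruited: 276 × 3/16 = 51.75
  dwarf red-fruited: 276 × 3/16 = 51.75
  dwarf yellow-fruited: 276 × 1/16 = 17.25
χ² = Σ (O − E)² / E
  tall red-fruited: (176 − 155.25)² / 155.25 = 2.7733
  tall yellow-fruited: (26 − 51.75)² / 51.75 = 12.8128
  dwarf red-fruited: (57 − 51.75)² / 51.75 = 0.5326
  dwarf yellow-fruited: (17 − 17.25)² / 17.25 = 0.0036
χ² = 2.7733 + 12.8128 + 0.5326 + 0.0036 = 16.1223 ≈ 16.122
Degrees of freedom = 4 − 1 = 3; critical value at α = 0.01 is 11.345.
Since 16.122 > 11.345, we reject the null hypothesis — the data do not fit the 9:3:3:1 ratio.

16.122; not consistent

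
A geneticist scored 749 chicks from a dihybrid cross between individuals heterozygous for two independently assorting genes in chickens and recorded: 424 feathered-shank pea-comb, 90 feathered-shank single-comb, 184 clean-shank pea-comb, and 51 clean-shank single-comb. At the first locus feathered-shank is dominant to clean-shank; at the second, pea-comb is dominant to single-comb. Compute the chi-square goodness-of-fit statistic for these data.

32.019

A dihybrid F₂ with independent assortment and complete dominance at both loci gives a 9:3:3:1 phenotypic ratio.
Under the 9:3:3:1 hypothesis (Σ ratio = 16, N = 749):
  feathered-shank pea-comb: 749 × 9/16 = 421.3125
  feathered-shank single-comb: 749 × 3/16 = 140.4375
  clean-shank pea-comb: 749 × 3/16 = 140.4375
  clean-shank single-comb: 749 × 1/16 = 46.8125
χ² = Σ (O − E)² / E
  feathered-shank pea-comb: (424 − 421.3125)² / 421.3125 = 0.0171
  feathered-shank single-comb: (90 − 140.4375)² / 140.4375 = 18.1144
  clean-shank pea-comb: (184 − 140.4375)² / 140.4375 = 13.5127
  clean-shank single-comb: (51 − 46.8125)² / 46.8125 = 0.3746
χ² = 0.0171 + 18.1144 + 13.5127 + 0.3746 = 32.0188 ≈ 32.019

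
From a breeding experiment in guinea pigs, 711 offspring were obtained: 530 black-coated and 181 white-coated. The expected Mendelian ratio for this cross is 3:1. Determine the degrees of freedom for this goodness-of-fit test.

A goodness-of-fit test with 2 phenotype classes has df = 2 − 1 = 1.

1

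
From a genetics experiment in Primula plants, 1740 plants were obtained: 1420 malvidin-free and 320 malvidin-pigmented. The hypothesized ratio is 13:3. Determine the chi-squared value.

0.147

Under the 13:3 hypothesis (Σ ratio = 16, N = 1740):
  malvidin-free: 1740 × 13/16 = 1413.75
  malvidin-pigmented: 1740 × 3/16 = 326.25
χ² = Σ (O − E)² / E
  malvidin-free: (1420 − 1413.75)² / 1413.75 = 0.0276
  malvidin-pigmented: (320 − 326.25)² / 326.25 = 0.1197
χ² = 0.0276 + 0.1197 = 0.1473 ≈ 0.147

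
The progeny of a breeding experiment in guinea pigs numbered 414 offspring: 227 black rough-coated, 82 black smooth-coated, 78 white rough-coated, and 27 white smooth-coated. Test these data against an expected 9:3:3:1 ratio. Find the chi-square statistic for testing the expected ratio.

The 9:3:3:1 ratio has 16 parts, so with N = 414 the expected counts are:
  black rough-coated: 414 × 9/16 = 232.875
  black smooth-coated: 414 × 3/16 = 77.625
  white rough-coated: 414 × 3/16 = 77.625
  white smooth-coated: 414 × 1/16 = 25.875
χ² = Σ (O − E)² / E
  black rough-coated: (227 − 232.875)² / 232.875 = 0.1482
  black smooth-coated: (82 − 77.625)² / 77.625 = 0.2466
  white rough-coated: (78 − 77.625)² / 77.625 = 0.0018
  white smooth-coated: (27 − 25.875)² / 25.875 = 0.0489
χ² = 0.1482 + 0.2466 + 0.0018 + 0.0489 = 0.4455 ≈ 0.446

0.446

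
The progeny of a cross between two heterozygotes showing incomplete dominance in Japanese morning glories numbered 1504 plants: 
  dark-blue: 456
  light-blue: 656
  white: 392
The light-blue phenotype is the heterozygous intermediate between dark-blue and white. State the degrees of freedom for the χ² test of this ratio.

With incomplete dominance, a heterozygote × heterozygote cross gives a 1:2:1 phenotypic ratio.
A goodness-of-fit test with 3 phenotype classes has df = 3 − 1 = 2.

2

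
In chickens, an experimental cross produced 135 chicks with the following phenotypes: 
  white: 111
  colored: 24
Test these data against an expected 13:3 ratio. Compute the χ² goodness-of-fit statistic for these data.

0.084

Under the 13:3 hypothesis (Σ ratio = 16, N = 135):
  white: 135 × 13/16 = 109.6875
  colored: 135 × 3/16 = 25.3125
χ² = Σ (O − E)² / E
  white: (111 − 109.6875)² / 109.6875 = 0.0157
  colored: (24 − 25.3125)² / 25.3125 = 0.0681
χ² = 0.0157 + 0.0681 = 0.0838 ≈ 0.084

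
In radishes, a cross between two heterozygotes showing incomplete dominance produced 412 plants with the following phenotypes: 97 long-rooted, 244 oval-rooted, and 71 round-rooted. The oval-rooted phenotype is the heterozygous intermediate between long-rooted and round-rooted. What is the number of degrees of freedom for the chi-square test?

2

With incomplete dominance, a heterozygote × heterozygote cross gives a 1:2:1 phenotypic ratio.
A goodness-of-fit test with 3 phenotype classes has df = 3 − 1 = 2.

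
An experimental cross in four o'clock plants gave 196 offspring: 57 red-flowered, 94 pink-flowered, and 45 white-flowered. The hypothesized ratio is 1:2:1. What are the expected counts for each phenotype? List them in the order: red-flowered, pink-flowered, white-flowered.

49, 98, 49

Total ratio parts = 4. Expected numbers out of 196:
  red-flowered: 196 × 1/4 = 49
  pink-flowered: 196 × 2/4 = 98
  white-flowered: 196 × 1/4 = 49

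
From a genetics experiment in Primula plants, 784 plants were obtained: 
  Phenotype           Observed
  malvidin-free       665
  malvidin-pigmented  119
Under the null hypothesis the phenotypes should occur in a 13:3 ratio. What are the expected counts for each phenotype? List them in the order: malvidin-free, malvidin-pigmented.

Under the 13:3 hypothesis (Σ ratio = 16, N = 784):
  malvidin-free: 784 × 13/16 = 637
  malvidin-pigmented: 784 × 3/16 = 147

637, 147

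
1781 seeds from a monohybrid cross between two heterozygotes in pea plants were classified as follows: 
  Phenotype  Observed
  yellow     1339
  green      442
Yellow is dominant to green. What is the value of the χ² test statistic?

0.032

For a monohybrid cross between heterozygotes with complete dominance, the expected phenotypic ratio is 3:1.
Under the 3:1 hypothesis (Σ ratio = 4, N = 1781):
  yellow: 1781 × 3/4 = 1335.75
  green: 1781 × 1/4 = 445.25
χ² = Σ (O − E)² / E
  yellow: (1339 − 1335.75)² / 1335.75 = 0.0079
  green: (442 − 445.25)² / 445.25 = 0.0237
χ² = 0.0079 + 0.0237 = 0.0316 ≈ 0.032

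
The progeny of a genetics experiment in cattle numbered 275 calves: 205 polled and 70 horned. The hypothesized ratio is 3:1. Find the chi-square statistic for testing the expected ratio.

0.030

The 3:1 ratio has 4 parts, so with N = 275 the expected counts are:
  polled: 275 × 3/4 = 206.25
  horned: 275 × 1/4 = 68.75
χ² = Σ (O − E)² / E
  polled: (205 − 206.25)² / 206.25 = 0.0076
  horned: (70 − 68.75)² / 68.75 = 0.0227
χ² = 0.0076 + 0.0227 = 0.0303 ≈ 0.030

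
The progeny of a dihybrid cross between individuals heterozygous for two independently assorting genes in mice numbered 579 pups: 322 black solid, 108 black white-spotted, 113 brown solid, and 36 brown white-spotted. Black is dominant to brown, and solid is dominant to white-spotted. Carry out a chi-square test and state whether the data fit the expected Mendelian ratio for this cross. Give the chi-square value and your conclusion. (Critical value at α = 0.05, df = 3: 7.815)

A dihybrid F₂ with independent assortment and complete dominance at both loci gives a 9:3:3:1 phenotypic ratio.
Expected counts for N = 579 under a 9:3:3:1 ratio (total parts = 16):
  black solid: 579 × 9/16 = 325.6875
  black white-spotted: 579 × 3/16 = 108.5625
  brown solid: 579 × 3/16 = 108.5625
  brown white-spotted: 579 × 1/16 = 36.1875
χ² = Σ (O − E)² / E
  black solid: (322 − 325.6875)² / 325.6875 = 0.0418
  black white-spotted: (108 − 108.5625)² / 108.5625 = 0.0029
  brown solid: (113 − 108.5625)² / 108.5625 = 0.1814
  brown white-spotted: (36 − 36.1875)² / 36.1875 = 0.0010
χ² = 0.0418 + 0.0029 + 0.1814 + 0.0010 = 0.2271 ≈ 0.227
Degrees of freedom = 4 − 1 = 3; critical value at α = 0.05 is 7.815.
Since 0.227 < 7.815, we fail to reject the null hypothesis — the data are consistent with the 9:3:3:1 ratio.

0.227; consistent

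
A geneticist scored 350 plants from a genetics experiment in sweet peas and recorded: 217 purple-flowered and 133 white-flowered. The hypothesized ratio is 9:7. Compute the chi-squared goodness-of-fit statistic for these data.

4.702

Under the 9:7 hypothesis (Σ ratio = 16, N = 350):
  purple-flowered: 350 × 9/16 = 196.875
  white-flowered: 350 × 7/16 = 153.125
χ² = Σ (O − E)² / E
  purple-flowered: (217 − 196.875)² / 196.875 = 2.0572
  white-flowered: (133 − 153.125)² / 153.125 = 2.6450
χ² = 2.0572 + 2.6450 = 4.7022 ≈ 4.702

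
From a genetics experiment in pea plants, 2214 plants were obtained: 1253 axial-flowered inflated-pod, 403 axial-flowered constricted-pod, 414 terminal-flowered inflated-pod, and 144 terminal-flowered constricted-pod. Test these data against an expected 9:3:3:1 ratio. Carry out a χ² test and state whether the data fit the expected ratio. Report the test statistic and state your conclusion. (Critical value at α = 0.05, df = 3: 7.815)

0.633; consistent

Total ratio parts = 16. Expected numbers out of 2214:
  axial-flowered inflated-pod: 2214 × 9/16 = 1245.375
  axial-flowered constricted-pod: 2214 × 3/16 = 415.125
  terminal-flowered inflated-pod: 2214 × 3/16 = 415.125
  terminal-flowered constricted-pod: 2214 × 1/16 = 138.375
χ² = Σ (O − E)² / E
  axial-flowered inflated-pod: (1253 − 1245.375)² / 1245.375 = 0.0467
  axial-flowered constricted-pod: (403 − 415.125)² / 415.125 = 0.3541
  terminal-flowered inflated-pod: (414 − 415.125)² / 415.125 = 0.0030
  terminal-flowered constricted-pod: (144 − 138.375)² / 138.375 = 0.2287
χ² = 0.0467 + 0.3541 + 0.0030 + 0.2287 = 0.6325 ≈ 0.633
Degrees of freedom = 4 − 1 = 3; critical value at α = 0.05 is 7.815.
Since 0.633 < 7.815, we fail to reject the null hypothesis — the data are consistent with the 9:3:3:1 ratio.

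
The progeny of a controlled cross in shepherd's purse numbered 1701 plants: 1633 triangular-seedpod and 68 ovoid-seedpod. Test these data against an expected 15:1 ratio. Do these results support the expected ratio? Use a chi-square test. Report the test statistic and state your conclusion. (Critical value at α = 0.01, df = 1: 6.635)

The 15:1 ratio has 16 parts, so with N = 1701 the expected counts are:
  triangular-seedpod: 1701 × 15/16 = 1594.6875
  ovoid-seedpod: 1701 × 1/16 = 106.3125
χ² = Σ (O − E)² / E
  triangular-seedpod: (1633 − 1594.6875)² / 1594.6875 = 0.9205
  ovoid-seedpod: (68 − 106.3125)² / 106.3125 = 13.8069
χ² = 0.9205 + 13.8069 = 14.7274 ≈ 14.727
Degrees of freedom = 2 − 1 = 1; critical value at α = 0.01 is 6.635.
Since 14.727 > 6.635, we reject the null hypothesis — the data do not fit the 15:1 ratio.

14.727; not consistent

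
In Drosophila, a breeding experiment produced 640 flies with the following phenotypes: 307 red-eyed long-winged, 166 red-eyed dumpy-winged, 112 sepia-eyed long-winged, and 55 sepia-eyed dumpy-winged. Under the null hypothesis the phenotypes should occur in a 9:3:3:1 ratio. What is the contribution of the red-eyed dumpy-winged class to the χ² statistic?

17.633

Total ratio parts = 16. Expected numbers out of 640:
  red-eyed long-winged: 640 × 9/16 = 360
  red-eyed dumpy-winged: 640 × 3/16 = 120
  sepia-eyed long-winged: 640 × 3/16 = 120
  sepia-eyed dumpy-winged: 640 × 1/16 = 40
Contribution of red-eyed dumpy-winged: (166 − 120)² / 120 = 17.6333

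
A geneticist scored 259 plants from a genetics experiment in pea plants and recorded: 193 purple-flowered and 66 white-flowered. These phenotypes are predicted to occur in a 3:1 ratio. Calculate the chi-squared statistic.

0.032

The 3:1 ratio has 4 parts, so with N = 259 the expected counts are:
  purple-flowered: 259 × 3/4 = 194.25
  white-flowered: 259 × 1/4 = 64.75
χ² = Σ (O − E)² / E
  purple-flowered: (193 − 194.25)² / 194.25 = 0.0080
  white-flowered: (66 − 64.75)² / 64.75 = 0.0241
χ² = 0.0080 + 0.0241 = 0.0321 ≈ 0.032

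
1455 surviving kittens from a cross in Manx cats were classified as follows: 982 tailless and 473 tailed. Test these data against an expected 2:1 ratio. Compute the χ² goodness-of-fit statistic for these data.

0.445

Total ratio parts = 3. Expected numbers out of 1455:
  tailless: 1455 × 2/3 = 970
  tailed: 1455 × 1/3 = 485
χ² = Σ (O − E)² / E
  tailless: (982 − 970)² / 970 = 0.1485
  tailed: (473 − 485)² / 485 = 0.2969
χ² = 0.1485 + 0.2969 = 0.4454 ≈ 0.445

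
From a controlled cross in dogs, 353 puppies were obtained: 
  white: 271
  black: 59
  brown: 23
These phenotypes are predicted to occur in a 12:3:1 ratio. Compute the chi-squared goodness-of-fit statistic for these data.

0.968

Total ratio parts = 16. Expected numbers out of 353:
  white: 353 × 12/16 = 264.75
  black: 353 × 3/16 = 66.1875
  brown: 353 × 1/16 = 22.0625
χ² = Σ (O − E)² / E
  white: (271 − 264.75)² / 264.75 = 0.1475
  black: (59 − 66.1875)² / 66.1875 = 0.7805
  brown: (23 − 22.0625)² / 22.0625 = 0.0398
χ² = 0.1475 + 0.7805 + 0.0398 = 0.9678 ≈ 0.968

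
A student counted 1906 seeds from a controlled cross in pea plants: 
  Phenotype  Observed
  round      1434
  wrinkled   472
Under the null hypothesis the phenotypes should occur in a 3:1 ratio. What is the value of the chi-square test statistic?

Under the 3:1 hypothesis (Σ ratio = 4, N = 1906):
  round: 1906 × 3/4 = 1429.5
  wrinkled: 1906 × 1/4 = 476.5
χ² = Σ (O − E)² / E
  round: (1434 − 1429.5)² / 1429.5 = 0.0142
  wrinkled: (472 − 476.5)² / 476.5 = 0.0425
χ² = 0.0142 + 0.0425 = 0.0567 ≈ 0.057

0.057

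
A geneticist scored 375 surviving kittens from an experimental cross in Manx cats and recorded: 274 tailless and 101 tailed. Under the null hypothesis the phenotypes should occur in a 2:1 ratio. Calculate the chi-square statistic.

6.912

Total ratio parts = 3. Expected numbers out of 375:
  tailless: 375 × 2/3 = 250
  tailed: 375 × 1/3 = 125
χ² = Σ (O − E)² / E
  tailless: (274 − 250)² / 250 = 2.3040
  tailed: (101 − 125)² / 125 = 4.6080
χ² = 2.3040 + 4.6080 = 6.912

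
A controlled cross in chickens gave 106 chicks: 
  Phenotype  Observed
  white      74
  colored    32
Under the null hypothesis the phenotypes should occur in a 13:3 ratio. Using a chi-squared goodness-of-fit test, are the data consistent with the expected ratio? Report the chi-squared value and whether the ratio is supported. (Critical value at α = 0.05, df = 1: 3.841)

9.104; not consistent

The 13:3 ratio has 16 parts, so with N = 106 the expected counts are:
  white: 106 × 13/16 = 86.125
  colored: 106 × 3/16 = 19.875
χ² = Σ (O − E)² / E
  white: (74 − 86.125)² / 86.125 = 1.7070
  colored: (32 − 19.875)² / 19.875 = 7.3970
χ² = 1.7070 + 7.3970 = 9.104
Degrees of freedom = 2 − 1 = 1; critical value at α = 0.05 is 3.841.
Since 9.104 > 3.841, we reject the null hypothesis — the data do not fit the 13:3 ratio.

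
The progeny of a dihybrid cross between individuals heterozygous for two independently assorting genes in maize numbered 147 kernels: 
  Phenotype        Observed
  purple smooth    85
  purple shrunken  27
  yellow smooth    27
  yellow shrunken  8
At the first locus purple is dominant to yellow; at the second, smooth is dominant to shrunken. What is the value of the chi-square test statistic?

A dihybrid F₂ with independent assortment and complete dominance at both loci gives a 9:3:3:1 phenotypic ratio.
Total ratio parts = 16. Expected numbers out of 147:
  purple smooth: 147 × 9/16 = 82.6875
  purple shrunken: 147 × 3/16 = 27.5625
  yellow smooth: 147 × 3/16 = 27.5625
  yellow shrunken: 147 × 1/16 = 9.1875
χ² = Σ (O − E)² / E
  purple smooth: (85 − 82.6875)² / 82.6875 = 0.0647
  purple shrunken: (27 − 27.5625)² / 27.5625 = 0.0115
  yellow smooth: (27 − 27.5625)² / 27.5625 = 0.0115
  yellow shrunken: (8 − 9.1875)² / 9.1875 = 0.1535
χ² = 0.0647 + 0.0115 + 0.0115 + 0.1535 = 0.2412 ≈ 0.241

0.241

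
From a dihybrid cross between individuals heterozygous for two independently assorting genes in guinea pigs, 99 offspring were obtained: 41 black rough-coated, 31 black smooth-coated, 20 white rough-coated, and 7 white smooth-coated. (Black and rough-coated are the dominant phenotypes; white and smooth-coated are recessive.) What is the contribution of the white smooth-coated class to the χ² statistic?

A dihybrid F₂ with independent assortment and complete dominance at both loci gives a 9:3:3:1 phenotypic ratio.
Total ratio parts = 16. Expected numbers out of 99:
  black rough-coated: 99 × 9/16 = 55.6875
  black smooth-coated: 99 × 3/16 = 18.5625
  white rough-coated: 99 × 3/16 = 18.5625
  white smooth-coated: 99 × 1/16 = 6.1875
Contribution of white smooth-coated: (7 − 6.1875)² / 6.1875 = 0.1067

0.107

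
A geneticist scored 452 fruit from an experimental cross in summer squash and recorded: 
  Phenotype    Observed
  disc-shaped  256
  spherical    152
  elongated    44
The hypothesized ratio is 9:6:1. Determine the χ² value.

Under the 9:6:1 hypothesis (Σ ratio = 16, N = 452):
  disc-shaped: 452 × 9/16 = 254.25
  spherical: 452 × 6/16 = 169.5
  elongated: 452 × 1/16 = 28.25
χ² = Σ (O − E)² / E
  disc-shaped: (256 − 254.25)² / 254.25 = 0.0120
  spherical: (152 − 169.5)² / 169.5 = 1.8068
  elongated: (44 − 28.25)² / 28.25 = 8.7810
χ² = 0.0120 + 1.8068 + 8.7810 = 10.5998 ≈ 10.600

10.600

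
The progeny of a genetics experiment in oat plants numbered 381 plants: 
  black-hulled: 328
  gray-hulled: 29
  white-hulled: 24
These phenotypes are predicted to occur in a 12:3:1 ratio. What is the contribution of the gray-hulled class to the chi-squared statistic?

Expected counts for N = 381 under a 12:3:1 ratio (total parts = 16):
  black-hulled: 381 × 12/16 = 285.75
  gray-hulled: 381 × 3/16 = 71.4375
  white-hulled: 381 × 1/16 = 23.8125
Contribution of gray-hulled: (29 − 71.4375)² / 71.4375 = 25.2100

25.210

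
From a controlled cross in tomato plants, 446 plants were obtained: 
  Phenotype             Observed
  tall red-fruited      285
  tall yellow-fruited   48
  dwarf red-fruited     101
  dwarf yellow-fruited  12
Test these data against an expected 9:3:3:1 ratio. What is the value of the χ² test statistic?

Total ratio parts = 16. Expected numbers out of 446:
  tall red-fruited: 446 × 9/16 = 250.875
  tall yellow-fruited: 446 × 3/16 = 83.625
  dwarf red-fruited: 446 × 3/16 = 83.625
  dwarf yellow-fruited: 446 × 1/16 = 27.875
χ² = Σ (O − E)² / E
  tall red-fruited: (285 − 250.875)² / 250.875 = 4.6418
  tall yellow-fruited: (48 − 83.625)² / 83.625 = 15.1766
  dwarf red-fruited: (101 − 83.625)² / 83.625 = 3.6101
  dwarf yellow-fruited: (12 − 27.875)² / 27.875 = 9.0409
χ² = 4.6418 + 15.1766 + 3.6101 + 9.0409 = 32.4694 ≈ 32.469

32.469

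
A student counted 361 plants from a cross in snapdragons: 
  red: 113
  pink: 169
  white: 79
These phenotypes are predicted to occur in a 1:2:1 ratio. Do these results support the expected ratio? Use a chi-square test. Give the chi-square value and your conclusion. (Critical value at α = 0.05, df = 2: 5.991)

The 1:2:1 ratio has 4 parts, so with N = 361 the expected counts are:
  red: 361 × 1/4 = 90.25
  pink: 361 × 2/4 = 180.5
  white: 361 × 1/4 = 90.25
χ² = Σ (O − E)² / E
  red: (113 − 90.25)² / 90.25 = 5.7348
  pink: (169 − 180.5)² / 180.5 = 0.7327
  white: (79 − 90.25)² / 90.25 = 1.4024
χ² = 5.7348 + 0.7327 + 1.4024 = 7.8699 ≈ 7.870
Degrees of freedom = 3 − 1 = 2; critical value at α = 0.05 is 5.991.
Since 7.870 > 5.991, we reject the null hypothesis — the data do not fit the 1:2:1 ratio.

7.870; not consistent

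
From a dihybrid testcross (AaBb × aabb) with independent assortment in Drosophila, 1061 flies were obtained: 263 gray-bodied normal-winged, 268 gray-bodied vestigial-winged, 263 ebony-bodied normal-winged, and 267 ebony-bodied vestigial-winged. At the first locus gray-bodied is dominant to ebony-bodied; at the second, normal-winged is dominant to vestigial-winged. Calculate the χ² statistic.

0.078

A dihybrid testcross with independent assortment gives a 1:1:1:1 ratio.
Expected counts for N = 1061 under a 1:1:1:1 ratio (total parts = 4):
  gray-bodied normal-winged: 1061 × 1/4 = 265.25
  gray-bodied vestigial-winged: 1061 × 1/4 = 265.25
  ebony-bodied normal-winged: 1061 × 1/4 = 265.25
  ebony-bodied vestigial-winged: 1061 × 1/4 = 265.25
χ² = Σ (O − E)² / E
  gray-bodied normal-winged: (263 − 265.25)² / 265.25 = 0.0191
  gray-bodied vestigial-winged: (268 − 265.25)² / 265.25 = 0.0285
  ebony-bodied normal-winged: (263 − 265.25)² / 265.25 = 0.0191
  ebony-bodied vestigial-winged: (267 − 265.25)² / 265.25 = 0.0115
χ² = 0.0191 + 0.0285 + 0.0191 + 0.0115 = 0.0782 ≈ 0.078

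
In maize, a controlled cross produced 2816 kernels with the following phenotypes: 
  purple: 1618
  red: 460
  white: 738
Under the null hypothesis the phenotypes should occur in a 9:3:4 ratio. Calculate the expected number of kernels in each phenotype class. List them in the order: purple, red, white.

The 9:3:4 ratio has 16 parts, so with N = 2816 the expected counts are:
  purple: 2816 × 9/16 = 1584
  red: 2816 × 3/16 = 528
  white: 2816 × 4/16 = 704

1584, 528, 704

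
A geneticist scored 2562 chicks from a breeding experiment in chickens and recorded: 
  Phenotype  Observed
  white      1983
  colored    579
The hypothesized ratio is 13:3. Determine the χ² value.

24.921

Under the 13:3 hypothesis (Σ ratio = 16, N = 2562):
  white: 2562 × 13/16 = 2081.625
  colored: 2562 × 3/16 = 480.375
χ² = Σ (O − E)² / E
  white: (1983 − 2081.625)² / 2081.625 = 4.6727
  colored: (579 − 480.375)² / 480.375 = 20.2485
χ² = 4.6727 + 20.2485 = 24.9212 ≈ 24.921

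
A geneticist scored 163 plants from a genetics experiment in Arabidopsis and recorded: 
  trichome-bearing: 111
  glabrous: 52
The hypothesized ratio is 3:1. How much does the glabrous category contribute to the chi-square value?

Under the 3:1 hypothesis (Σ ratio = 4, N = 163):
  trichome-bearing: 163 × 3/4 = 122.25
  glabrous: 163 × 1/4 = 40.75
Contribution of glabrous: (52 − 40.75)² / 40.75 = 3.1058

3.106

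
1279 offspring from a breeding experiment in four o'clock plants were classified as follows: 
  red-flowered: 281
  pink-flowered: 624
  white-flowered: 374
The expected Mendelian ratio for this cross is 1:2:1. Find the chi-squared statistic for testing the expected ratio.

14.276

Expected counts for N = 1279 under a 1:2:1 ratio (total parts = 4):
  red-flowered: 1279 × 1/4 = 319.75
  pink-flowered: 1279 × 2/4 = 639.5
  white-flowered: 1279 × 1/4 = 319.75
χ² = Σ (O − E)² / E
  red-flowered: (281 − 319.75)² / 319.75 = 4.6961
  pink-flowered: (624 − 639.5)² / 639.5 = 0.3757
  white-flowered: (374 − 319.75)² / 319.75 = 9.2043
χ² = 4.6961 + 0.3757 + 9.2043 = 14.2761 ≈ 14.276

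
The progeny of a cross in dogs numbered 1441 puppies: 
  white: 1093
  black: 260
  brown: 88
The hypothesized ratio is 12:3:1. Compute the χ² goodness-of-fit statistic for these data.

0.570

Total ratio parts = 16. Expected numbers out of 1441:
  white: 1441 × 12/16 = 1080.75
  black: 1441 × 3/16 = 270.1875
  brown: 1441 × 1/16 = 90.0625
χ² = Σ (O − E)² / E
  white: (1093 − 1080.75)² / 1080.75 = 0.1389
  black: (260 − 270.1875)² / 270.1875 = 0.3841
  brown: (88 − 90.0625)² / 90.0625 = 0.0472
χ² = 0.1389 + 0.3841 + 0.0472 = 0.5702 ≈ 0.570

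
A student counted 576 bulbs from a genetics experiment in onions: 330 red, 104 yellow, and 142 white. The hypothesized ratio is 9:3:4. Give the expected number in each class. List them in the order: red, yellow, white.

The 9:3:4 ratio has 16 parts, so with N = 576 the expected counts are:
  red: 576 × 9/16 = 324
  yellow: 576 × 3/16 = 108
  white: 576 × 4/16 = 144

324, 108, 144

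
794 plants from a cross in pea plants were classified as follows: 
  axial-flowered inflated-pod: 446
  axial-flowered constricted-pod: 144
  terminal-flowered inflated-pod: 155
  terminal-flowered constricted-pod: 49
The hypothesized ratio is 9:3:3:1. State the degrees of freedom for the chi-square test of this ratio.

3

A goodness-of-fit test with 4 phenotype classes has df = 4 − 1 = 3.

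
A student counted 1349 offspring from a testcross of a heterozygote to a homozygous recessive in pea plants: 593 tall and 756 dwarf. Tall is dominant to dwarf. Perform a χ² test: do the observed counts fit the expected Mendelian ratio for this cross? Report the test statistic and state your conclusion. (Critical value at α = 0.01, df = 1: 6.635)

19.695; not consistent

A testcross of a heterozygote (Aa × aa) gives a 1:1 phenotypic ratio.
Total ratio parts = 2. Expected numbers out of 1349:
  tall: 1349 × 1/2 = 674.5
  dwarf: 1349 × 1/2 = 674.5
χ² = Σ (O − E)² / E
  tall: (593 − 674.5)² / 674.5 = 9.8477
  dwarf: (756 − 674.5)² / 674.5 = 9.8477
χ² = 9.8477 + 9.8477 = 19.6954 ≈ 19.695
Degrees of freedom = 2 − 1 = 1; critical value at α = 0.01 is 6.635.
Since 19.695 > 6.635, we reject the null hypothesis — the data do not fit the 1:1 ratio.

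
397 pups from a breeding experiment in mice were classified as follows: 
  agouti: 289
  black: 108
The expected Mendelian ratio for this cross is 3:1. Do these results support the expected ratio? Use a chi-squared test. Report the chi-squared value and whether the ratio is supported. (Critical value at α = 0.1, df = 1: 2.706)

Total ratio parts = 4. Expected numbers out of 397:
  agouti: 397 × 3/4 = 297.75
  black: 397 × 1/4 = 99.25
χ² = Σ (O − E)² / E
  agouti: (289 − 297.75)² / 297.75 = 0.2571
  black: (108 − 99.25)² / 99.25 = 0.7714
χ² = 0.2571 + 0.7714 = 1.0285 ≈ 1.029
Degrees of freedom = 2 − 1 = 1; critical value at α = 0.1 is 2.706.
Since 1.029 < 2.706, we fail to reject the null hypothesis — the data are consistent with the 3:1 ratio.

1.029; consistent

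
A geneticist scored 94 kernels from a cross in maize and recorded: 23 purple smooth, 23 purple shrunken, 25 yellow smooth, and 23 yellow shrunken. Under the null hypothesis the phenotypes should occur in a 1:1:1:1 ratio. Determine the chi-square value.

0.128

Total ratio parts = 4. Expected numbers out of 94:
  purple smooth: 94 × 1/4 = 23.5
  purple shrunken: 94 × 1/4 = 23.5
  yellow smooth: 94 × 1/4 = 23.5
  yellow shrunken: 94 × 1/4 = 23.5
χ² = Σ (O − E)² / E
  purple smooth: (23 − 23.5)² / 23.5 = 0.0106
  purple shrunken: (23 − 23.5)² / 23.5 = 0.0106
  yellow smooth: (25 − 23.5)² / 23.5 = 0.0957
  yellow shrunken: (23 − 23.5)² / 23.5 = 0.0106
χ² = 0.0106 + 0.0106 + 0.0957 + 0.0106 = 0.1275 ≈ 0.128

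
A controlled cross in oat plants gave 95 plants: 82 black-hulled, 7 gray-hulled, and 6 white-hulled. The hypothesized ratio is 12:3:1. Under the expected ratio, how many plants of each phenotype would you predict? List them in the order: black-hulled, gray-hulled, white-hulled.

71.25, 17.8125, 5.9375

Total ratio parts = 16. Expected numbers out of 95:
  black-hulled: 95 × 12/16 = 71.25
  gray-hulled: 95 × 3/16 = 17.8125
  white-hulled: 95 × 1/16 = 5.9375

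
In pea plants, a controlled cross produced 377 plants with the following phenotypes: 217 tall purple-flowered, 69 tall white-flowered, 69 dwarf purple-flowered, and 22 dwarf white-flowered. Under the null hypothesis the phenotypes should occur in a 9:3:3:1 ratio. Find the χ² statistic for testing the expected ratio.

0.299

Expected counts for N = 377 under a 9:3:3:1 ratio (total parts = 16):
  tall purple-flowered: 377 × 9/16 = 212.0625
  tall white-flowered: 377 × 3/16 = 70.6875
  dwarf purple-flowered: 377 × 3/16 = 70.6875
  dwarf white-flowered: 377 × 1/16 = 23.5625
χ² = Σ (O − E)² / E
  tall purple-flowered: (217 − 212.0625)² / 212.0625 = 0.1150
  tall white-flowered: (69 − 70.6875)² / 70.6875 = 0.0403
  dwarf purple-flowered: (69 − 70.6875)² / 70.6875 = 0.0403
  dwarf white-flowered: (22 − 23.5625)² / 23.5625 = 0.1036
χ² = 0.1150 + 0.0403 + 0.0403 + 0.1036 = 0.2992 ≈ 0.299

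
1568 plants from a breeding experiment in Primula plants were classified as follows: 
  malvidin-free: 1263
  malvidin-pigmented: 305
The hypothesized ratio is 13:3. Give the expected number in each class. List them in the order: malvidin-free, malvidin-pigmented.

Expected counts for N = 1568 under a 13:3 ratio (total parts = 16):
  malvidin-free: 1568 × 13/16 = 1274
  malvidin-pigmented: 1568 × 3/16 = 294

1274, 294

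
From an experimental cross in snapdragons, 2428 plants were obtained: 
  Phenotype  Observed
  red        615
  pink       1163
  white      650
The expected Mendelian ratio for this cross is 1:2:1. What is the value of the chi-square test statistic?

5.294

The 1:2:1 ratio has 4 parts, so with N = 2428 the expected counts are:
  red: 2428 × 1/4 = 607
  pink: 2428 × 2/4 = 1214
  white: 2428 × 1/4 = 607
χ² = Σ (O − E)² / E
  red: (615 − 607)² / 607 = 0.1054
  pink: (1163 − 1214)² / 1214 = 2.1425
  white: (650 − 607)² / 607 = 3.0461
χ² = 0.1054 + 2.1425 + 3.0461 = 5.294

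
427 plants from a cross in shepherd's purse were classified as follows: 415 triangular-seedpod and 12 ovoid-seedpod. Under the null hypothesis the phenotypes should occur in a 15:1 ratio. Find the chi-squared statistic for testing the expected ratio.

8.622

The 15:1 ratio has 16 parts, so with N = 427 the expected counts are:
  triangular-seedpod: 427 × 15/16 = 400.3125
  ovoid-seedpod: 427 × 1/16 = 26.6875
χ² = Σ (O − E)² / E
  triangular-seedpod: (415 − 400.3125)² / 400.3125 = 0.5389
  ovoid-seedpod: (12 − 26.6875)² / 26.6875 = 8.0833
χ² = 0.5389 + 8.0833 = 8.6222 ≈ 8.622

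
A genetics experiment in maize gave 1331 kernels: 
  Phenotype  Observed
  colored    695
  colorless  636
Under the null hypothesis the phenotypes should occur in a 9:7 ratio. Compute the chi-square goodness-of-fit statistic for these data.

8.800

Expected counts for N = 1331 under a 9:7 ratio (total parts = 16):
  colored: 1331 × 9/16 = 748.6875
  colorless: 1331 × 7/16 = 582.3125
χ² = Σ (O − E)² / E
  colored: (695 − 748.6875)² / 748.6875 = 3.8499
  colorless: (636 − 582.3125)² / 582.3125 = 4.9498
χ² = 3.8499 + 4.9498 = 8.7997 ≈ 8.800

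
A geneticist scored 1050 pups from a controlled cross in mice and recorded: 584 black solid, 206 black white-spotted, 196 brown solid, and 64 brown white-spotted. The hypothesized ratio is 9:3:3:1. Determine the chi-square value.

0.541

Expected counts for N = 1050 under a 9:3:3:1 ratio (total parts = 16):
  black solid: 1050 × 9/16 = 590.625
  black white-spotted: 1050 × 3/16 = 196.875
  brown solid: 1050 × 3/16 = 196.875
  brown white-spotted: 1050 × 1/16 = 65.625
χ² = Σ (O − E)² / E
  black solid: (584 − 590.625)² / 590.625 = 0.0743
  black white-spotted: (206 − 196.875)² / 196.875 = 0.4229
  brown solid: (196 − 196.875)² / 196.875 = 0.0039
  brown white-spotted: (64 − 65.625)² / 65.625 = 0.0402
χ² = 0.0743 + 0.4229 + 0.0039 + 0.0402 = 0.5413 ≈ 0.541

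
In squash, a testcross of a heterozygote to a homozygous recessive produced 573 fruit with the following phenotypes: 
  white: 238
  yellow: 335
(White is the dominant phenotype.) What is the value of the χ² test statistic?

A testcross of a heterozygote (Aa × aa) gives a 1:1 phenotypic ratio.
Expected counts for N = 573 under a 1:1 ratio (total parts = 2):
  white: 573 × 1/2 = 286.5
  yellow: 573 × 1/2 = 286.5
χ² = Σ (O − E)² / E
  white: (238 − 286.5)² / 286.5 = 8.2103
  yellow: (335 − 286.5)² / 286.5 = 8.2103
χ² = 8.2103 + 8.2103 = 16.4206 ≈ 16.421

16.421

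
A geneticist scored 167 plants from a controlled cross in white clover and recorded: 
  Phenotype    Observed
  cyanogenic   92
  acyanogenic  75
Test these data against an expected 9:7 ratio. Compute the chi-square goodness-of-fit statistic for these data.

Under the 9:7 hypothesis (Σ ratio = 16, N = 167):
  cyanogenic: 167 × 9/16 = 93.9375
  acyanogenic: 167 × 7/16 = 73.0625
χ² = Σ (O − E)² / E
  cyanogenic: (92 − 93.9375)² / 93.9375 = 0.0400
  acyanogenic: (75 − 73.0625)² / 73.0625 = 0.0514
χ² = 0.0400 + 0.0514 = 0.0914 ≈ 0.091

0.091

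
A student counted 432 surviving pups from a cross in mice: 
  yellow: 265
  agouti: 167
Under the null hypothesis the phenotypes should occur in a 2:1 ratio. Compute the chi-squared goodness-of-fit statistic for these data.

5.510

Under the 2:1 hypothesis (Σ ratio = 3, N = 432):
  yellow: 432 × 2/3 = 288
  agouti: 432 × 1/3 = 144
χ² = Σ (O − E)² / E
  yellow: (265 − 288)² / 288 = 1.8368
  agouti: (167 − 144)² / 144 = 3.6736
χ² = 1.8368 + 3.6736 = 5.5104 ≈ 5.510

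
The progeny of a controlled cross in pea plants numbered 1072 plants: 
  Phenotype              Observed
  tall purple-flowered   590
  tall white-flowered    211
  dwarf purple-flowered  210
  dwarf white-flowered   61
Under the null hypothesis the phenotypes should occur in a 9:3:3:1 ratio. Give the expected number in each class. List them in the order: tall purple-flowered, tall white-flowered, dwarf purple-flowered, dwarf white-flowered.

Expected counts for N = 1072 under a 9:3:3:1 ratio (total parts = 16):
  tall purple-flowered: 1072 × 9/16 = 603
  tall white-flowered: 1072 × 3/16 = 201
  dwarf purple-flowered: 1072 × 3/16 = 201
  dwarf white-flowered: 1072 × 1/16 = 67

603, 201, 201, 67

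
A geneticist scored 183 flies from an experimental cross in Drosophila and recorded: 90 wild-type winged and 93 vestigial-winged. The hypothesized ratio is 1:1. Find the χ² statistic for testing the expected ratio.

The 1:1 ratio has 2 parts, so with N = 183 the expected counts are:
  wild-type winged: 183 × 1/2 = 91.5
  vestigial-winged: 183 × 1/2 = 91.5
χ² = Σ (O − E)² / E
  wild-type winged: (90 − 91.5)² / 91.5 = 0.0246
  vestigial-winged: (93 − 91.5)² / 91.5 = 0.0246
χ² = 0.0246 + 0.0246 = 0.0492 ≈ 0.049

0.049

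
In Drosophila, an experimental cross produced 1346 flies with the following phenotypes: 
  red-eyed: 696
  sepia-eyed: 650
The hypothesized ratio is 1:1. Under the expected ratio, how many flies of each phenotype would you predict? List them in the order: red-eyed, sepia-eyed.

673, 673

Expected counts for N = 1346 under a 1:1 ratio (total parts = 2):
  red-eyed: 1346 × 1/2 = 673
  sepia-eyed: 1346 × 1/2 = 673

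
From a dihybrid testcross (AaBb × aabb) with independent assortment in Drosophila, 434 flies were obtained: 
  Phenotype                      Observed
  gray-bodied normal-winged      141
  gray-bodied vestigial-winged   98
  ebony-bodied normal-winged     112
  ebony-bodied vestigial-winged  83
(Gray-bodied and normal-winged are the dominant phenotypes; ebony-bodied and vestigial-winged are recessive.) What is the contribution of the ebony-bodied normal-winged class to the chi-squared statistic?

0.113

A dihybrid testcross with independent assortment gives a 1:1:1:1 ratio.
Under the 1:1:1:1 hypothesis (Σ ratio = 4, N = 434):
  gray-bodied normal-winged: 434 × 1/4 = 108.5
  gray-bodied vestigial-winged: 434 × 1/4 = 108.5
  ebony-bodied normal-winged: 434 × 1/4 = 108.5
  ebony-bodied vestigial-winged: 434 × 1/4 = 108.5
Contribution of ebony-bodied normal-winged: (112 − 108.5)² / 108.5 = 0.1129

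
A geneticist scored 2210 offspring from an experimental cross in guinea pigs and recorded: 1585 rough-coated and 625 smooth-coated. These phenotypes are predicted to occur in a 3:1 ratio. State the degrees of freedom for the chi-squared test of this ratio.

1

A goodness-of-fit test with 2 phenotype classes has df = 2 − 1 = 1.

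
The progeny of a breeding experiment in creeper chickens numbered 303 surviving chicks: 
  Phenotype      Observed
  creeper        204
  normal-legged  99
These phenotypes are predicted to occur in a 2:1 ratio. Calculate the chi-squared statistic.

0.059

Expected counts for N = 303 under a 2:1 ratio (total parts = 3):
  creeper: 303 × 2/3 = 202
  normal-legged: 303 × 1/3 = 101
χ² = Σ (O − E)² / E
  creeper: (204 − 202)² / 202 = 0.0198
  normal-legged: (99 − 101)² / 101 = 0.0396
χ² = 0.0198 + 0.0396 = 0.0594 ≈ 0.059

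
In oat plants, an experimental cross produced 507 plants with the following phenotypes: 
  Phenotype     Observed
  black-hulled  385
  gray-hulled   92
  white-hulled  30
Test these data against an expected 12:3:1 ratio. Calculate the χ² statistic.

0.248

Total ratio parts = 16. Expected numbers out of 507:
  black-hulled: 507 × 12/16 = 380.25
  gray-hulled: 507 × 3/16 = 95.0625
  white-hulled: 507 × 1/16 = 31.6875
χ² = Σ (O − E)² / E
  black-hulled: (385 − 380.25)² / 380.25 = 0.0593
  gray-hulled: (92 − 95.0625)² / 95.0625 = 0.0987
  white-hulled: (30 − 31.6875)² / 31.6875 = 0.0899
χ² = 0.0593 + 0.0987 + 0.0899 = 0.2479 ≈ 0.248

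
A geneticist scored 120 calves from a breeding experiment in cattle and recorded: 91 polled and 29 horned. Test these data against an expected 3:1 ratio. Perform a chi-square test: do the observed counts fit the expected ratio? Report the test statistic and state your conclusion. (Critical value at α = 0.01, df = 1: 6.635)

Total ratio parts = 4. Expected numbers out of 120:
  polled: 120 × 3/4 = 90
  horned: 120 × 1/4 = 30
χ² = Σ (O − E)² / E
  polled: (91 − 90)² / 90 = 0.0111
  horned: (29 − 30)² / 30 = 0.0333
χ² = 0.0111 + 0.0333 = 0.0444 ≈ 0.044
Degrees of freedom = 2 − 1 = 1; critical value at α = 0.01 is 6.635.
Since 0.044 < 6.635, we fail to reject the null hypothesis — the data are consistent with the 3:1 ratio.

0.044; consistent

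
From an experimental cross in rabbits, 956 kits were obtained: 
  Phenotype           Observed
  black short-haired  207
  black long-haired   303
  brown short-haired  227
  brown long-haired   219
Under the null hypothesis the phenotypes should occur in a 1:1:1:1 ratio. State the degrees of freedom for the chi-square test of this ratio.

3

A goodness-of-fit test with 4 phenotype classes has df = 4 − 1 = 3.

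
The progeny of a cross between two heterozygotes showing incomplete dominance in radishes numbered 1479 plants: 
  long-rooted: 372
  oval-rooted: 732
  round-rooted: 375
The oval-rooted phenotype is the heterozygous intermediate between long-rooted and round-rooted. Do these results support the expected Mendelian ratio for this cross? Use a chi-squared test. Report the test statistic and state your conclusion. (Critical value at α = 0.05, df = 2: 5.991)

0.164; consistent

With incomplete dominance, a heterozygote × heterozygote cross gives a 1:2:1 phenotypic ratio.
The 1:2:1 ratio has 4 parts, so with N = 1479 the expected counts are:
  long-rooted: 1479 × 1/4 = 369.75
  oval-rooted: 1479 × 2/4 = 739.5
  round-rooted: 1479 × 1/4 = 369.75
χ² = Σ (O − E)² / E
  long-rooted: (372 − 369.75)² / 369.75 = 0.0137
  oval-rooted: (732 − 739.5)² / 739.5 = 0.0761
  round-rooted: (375 − 369.75)² / 369.75 = 0.0745
χ² = 0.0137 + 0.0761 + 0.0745 = 0.1643 ≈ 0.164
Degrees of freedom = 3 − 1 = 2; critical value at α = 0.05 is 5.991.
Since 0.164 < 5.991, we fail to reject the null hypothesis — the data are consistent with the 1:2:1 ratio.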